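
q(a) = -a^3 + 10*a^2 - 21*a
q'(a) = -3*a^2 + 20*a - 21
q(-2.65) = 144.48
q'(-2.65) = -95.07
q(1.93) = -10.47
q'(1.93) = 6.43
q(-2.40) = 121.82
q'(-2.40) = -86.28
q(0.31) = -5.58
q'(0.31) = -15.09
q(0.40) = -6.86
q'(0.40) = -13.48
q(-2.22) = 106.85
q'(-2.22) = -80.19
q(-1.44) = 53.96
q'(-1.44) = -56.02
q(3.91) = 10.99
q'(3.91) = 11.34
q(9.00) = -108.00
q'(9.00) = -84.00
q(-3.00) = 180.00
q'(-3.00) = -108.00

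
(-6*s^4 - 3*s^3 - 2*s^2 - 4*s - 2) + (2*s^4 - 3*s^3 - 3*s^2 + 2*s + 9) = -4*s^4 - 6*s^3 - 5*s^2 - 2*s + 7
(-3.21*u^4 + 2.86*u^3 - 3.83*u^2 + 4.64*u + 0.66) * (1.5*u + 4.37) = -4.815*u^5 - 9.7377*u^4 + 6.7532*u^3 - 9.7771*u^2 + 21.2668*u + 2.8842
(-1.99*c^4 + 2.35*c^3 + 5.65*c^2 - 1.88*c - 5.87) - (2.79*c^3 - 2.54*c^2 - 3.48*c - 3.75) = -1.99*c^4 - 0.44*c^3 + 8.19*c^2 + 1.6*c - 2.12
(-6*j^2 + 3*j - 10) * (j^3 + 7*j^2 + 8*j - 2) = -6*j^5 - 39*j^4 - 37*j^3 - 34*j^2 - 86*j + 20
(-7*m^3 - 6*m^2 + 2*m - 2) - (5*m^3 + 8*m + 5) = -12*m^3 - 6*m^2 - 6*m - 7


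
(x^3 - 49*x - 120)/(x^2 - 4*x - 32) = (x^2 + 8*x + 15)/(x + 4)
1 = 1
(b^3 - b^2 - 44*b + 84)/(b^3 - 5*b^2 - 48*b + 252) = (b - 2)/(b - 6)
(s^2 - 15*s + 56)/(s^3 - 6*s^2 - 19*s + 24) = (s - 7)/(s^2 + 2*s - 3)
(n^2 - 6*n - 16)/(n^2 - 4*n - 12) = (n - 8)/(n - 6)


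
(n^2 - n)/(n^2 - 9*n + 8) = n/(n - 8)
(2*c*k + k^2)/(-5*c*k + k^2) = (-2*c - k)/(5*c - k)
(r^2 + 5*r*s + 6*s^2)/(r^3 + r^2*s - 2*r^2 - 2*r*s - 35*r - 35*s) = (r^2 + 5*r*s + 6*s^2)/(r^3 + r^2*s - 2*r^2 - 2*r*s - 35*r - 35*s)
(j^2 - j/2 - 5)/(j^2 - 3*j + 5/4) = 2*(j + 2)/(2*j - 1)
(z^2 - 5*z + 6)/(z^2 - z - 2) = (z - 3)/(z + 1)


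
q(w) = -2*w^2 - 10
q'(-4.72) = 18.88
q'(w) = -4*w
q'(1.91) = -7.64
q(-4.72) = -54.56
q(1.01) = -12.04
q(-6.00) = -82.00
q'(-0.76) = 3.04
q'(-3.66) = 14.64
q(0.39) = -10.30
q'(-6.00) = 24.00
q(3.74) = -37.98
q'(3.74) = -14.96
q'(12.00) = -48.00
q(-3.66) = -36.79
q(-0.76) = -11.16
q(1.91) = -17.30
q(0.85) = -11.44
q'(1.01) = -4.04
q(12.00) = -298.00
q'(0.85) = -3.40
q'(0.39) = -1.56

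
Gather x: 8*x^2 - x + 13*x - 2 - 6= 8*x^2 + 12*x - 8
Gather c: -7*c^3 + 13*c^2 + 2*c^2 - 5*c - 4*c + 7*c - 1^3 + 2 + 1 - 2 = -7*c^3 + 15*c^2 - 2*c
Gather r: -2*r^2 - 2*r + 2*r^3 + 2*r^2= 2*r^3 - 2*r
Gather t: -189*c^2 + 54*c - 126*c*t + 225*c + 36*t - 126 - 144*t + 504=-189*c^2 + 279*c + t*(-126*c - 108) + 378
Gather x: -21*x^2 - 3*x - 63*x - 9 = -21*x^2 - 66*x - 9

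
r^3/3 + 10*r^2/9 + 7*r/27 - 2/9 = (r/3 + 1)*(r - 1/3)*(r + 2/3)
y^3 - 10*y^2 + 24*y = y*(y - 6)*(y - 4)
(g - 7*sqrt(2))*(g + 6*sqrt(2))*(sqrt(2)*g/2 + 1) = sqrt(2)*g^3/2 - 43*sqrt(2)*g - 84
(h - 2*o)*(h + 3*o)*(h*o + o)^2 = h^4*o^2 + h^3*o^3 + 2*h^3*o^2 - 6*h^2*o^4 + 2*h^2*o^3 + h^2*o^2 - 12*h*o^4 + h*o^3 - 6*o^4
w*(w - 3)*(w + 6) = w^3 + 3*w^2 - 18*w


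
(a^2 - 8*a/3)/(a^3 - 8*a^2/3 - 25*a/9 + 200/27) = 9*a/(9*a^2 - 25)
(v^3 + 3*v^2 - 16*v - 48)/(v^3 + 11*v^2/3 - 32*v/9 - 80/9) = 9*(v^2 - v - 12)/(9*v^2 - 3*v - 20)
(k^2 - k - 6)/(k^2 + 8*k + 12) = (k - 3)/(k + 6)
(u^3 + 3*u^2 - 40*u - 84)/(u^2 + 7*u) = u - 4 - 12/u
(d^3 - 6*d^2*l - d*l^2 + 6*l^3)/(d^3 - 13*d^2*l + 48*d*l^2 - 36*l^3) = (d + l)/(d - 6*l)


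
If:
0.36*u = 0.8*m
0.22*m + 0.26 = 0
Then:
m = -1.18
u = -2.63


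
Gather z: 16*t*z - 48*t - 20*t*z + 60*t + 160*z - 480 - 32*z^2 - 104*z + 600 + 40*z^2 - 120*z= 12*t + 8*z^2 + z*(-4*t - 64) + 120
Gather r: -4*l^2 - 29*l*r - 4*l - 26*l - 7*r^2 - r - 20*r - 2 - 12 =-4*l^2 - 30*l - 7*r^2 + r*(-29*l - 21) - 14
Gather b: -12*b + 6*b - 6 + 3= -6*b - 3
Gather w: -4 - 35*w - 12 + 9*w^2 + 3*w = 9*w^2 - 32*w - 16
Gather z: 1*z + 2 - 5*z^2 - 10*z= -5*z^2 - 9*z + 2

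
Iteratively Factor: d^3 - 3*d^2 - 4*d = (d)*(d^2 - 3*d - 4) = d*(d - 4)*(d + 1)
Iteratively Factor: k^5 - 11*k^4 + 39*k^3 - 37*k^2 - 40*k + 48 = (k - 4)*(k^4 - 7*k^3 + 11*k^2 + 7*k - 12) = (k - 4)*(k - 1)*(k^3 - 6*k^2 + 5*k + 12) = (k - 4)^2*(k - 1)*(k^2 - 2*k - 3) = (k - 4)^2*(k - 3)*(k - 1)*(k + 1)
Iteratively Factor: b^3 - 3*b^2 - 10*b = (b - 5)*(b^2 + 2*b) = b*(b - 5)*(b + 2)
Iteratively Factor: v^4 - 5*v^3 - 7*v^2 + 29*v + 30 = (v - 3)*(v^3 - 2*v^2 - 13*v - 10) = (v - 3)*(v + 1)*(v^2 - 3*v - 10) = (v - 5)*(v - 3)*(v + 1)*(v + 2)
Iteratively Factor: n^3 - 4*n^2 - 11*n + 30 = (n - 2)*(n^2 - 2*n - 15) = (n - 2)*(n + 3)*(n - 5)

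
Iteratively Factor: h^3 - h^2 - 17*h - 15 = (h + 1)*(h^2 - 2*h - 15) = (h + 1)*(h + 3)*(h - 5)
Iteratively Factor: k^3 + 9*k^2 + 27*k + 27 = (k + 3)*(k^2 + 6*k + 9) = (k + 3)^2*(k + 3)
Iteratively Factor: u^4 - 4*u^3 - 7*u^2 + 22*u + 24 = (u - 3)*(u^3 - u^2 - 10*u - 8) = (u - 4)*(u - 3)*(u^2 + 3*u + 2) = (u - 4)*(u - 3)*(u + 2)*(u + 1)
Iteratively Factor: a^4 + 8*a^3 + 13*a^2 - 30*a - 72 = (a + 3)*(a^3 + 5*a^2 - 2*a - 24) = (a - 2)*(a + 3)*(a^2 + 7*a + 12) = (a - 2)*(a + 3)*(a + 4)*(a + 3)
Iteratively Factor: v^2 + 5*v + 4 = (v + 1)*(v + 4)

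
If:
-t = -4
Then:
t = 4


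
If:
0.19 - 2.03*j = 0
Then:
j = 0.09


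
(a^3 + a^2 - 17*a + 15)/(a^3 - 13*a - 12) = (-a^3 - a^2 + 17*a - 15)/(-a^3 + 13*a + 12)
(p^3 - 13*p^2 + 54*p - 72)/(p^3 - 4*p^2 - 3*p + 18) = (p^2 - 10*p + 24)/(p^2 - p - 6)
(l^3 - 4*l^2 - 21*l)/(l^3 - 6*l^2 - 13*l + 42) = l/(l - 2)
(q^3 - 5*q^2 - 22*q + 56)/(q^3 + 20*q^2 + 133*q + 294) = (q^3 - 5*q^2 - 22*q + 56)/(q^3 + 20*q^2 + 133*q + 294)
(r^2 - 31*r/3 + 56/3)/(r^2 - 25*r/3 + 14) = (r - 8)/(r - 6)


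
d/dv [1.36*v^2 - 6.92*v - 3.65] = 2.72*v - 6.92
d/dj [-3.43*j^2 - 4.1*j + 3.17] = -6.86*j - 4.1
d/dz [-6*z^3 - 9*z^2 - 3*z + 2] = -18*z^2 - 18*z - 3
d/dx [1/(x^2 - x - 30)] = (1 - 2*x)/(-x^2 + x + 30)^2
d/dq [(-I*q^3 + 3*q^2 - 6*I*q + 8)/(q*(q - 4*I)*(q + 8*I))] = (q^4 - 52*I*q^3 + 48*q^2 - 64*I*q - 256)/(q^2*(q^4 + 8*I*q^3 + 48*q^2 + 256*I*q + 1024))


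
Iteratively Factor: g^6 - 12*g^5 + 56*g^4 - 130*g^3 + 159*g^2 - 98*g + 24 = (g - 2)*(g^5 - 10*g^4 + 36*g^3 - 58*g^2 + 43*g - 12) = (g - 3)*(g - 2)*(g^4 - 7*g^3 + 15*g^2 - 13*g + 4) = (g - 3)*(g - 2)*(g - 1)*(g^3 - 6*g^2 + 9*g - 4) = (g - 3)*(g - 2)*(g - 1)^2*(g^2 - 5*g + 4) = (g - 3)*(g - 2)*(g - 1)^3*(g - 4)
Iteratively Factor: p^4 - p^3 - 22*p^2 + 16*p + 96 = (p + 2)*(p^3 - 3*p^2 - 16*p + 48) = (p - 3)*(p + 2)*(p^2 - 16) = (p - 4)*(p - 3)*(p + 2)*(p + 4)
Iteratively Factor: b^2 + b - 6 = (b + 3)*(b - 2)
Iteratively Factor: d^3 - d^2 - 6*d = (d)*(d^2 - d - 6) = d*(d + 2)*(d - 3)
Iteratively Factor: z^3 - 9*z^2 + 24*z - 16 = (z - 4)*(z^2 - 5*z + 4) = (z - 4)*(z - 1)*(z - 4)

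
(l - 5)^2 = l^2 - 10*l + 25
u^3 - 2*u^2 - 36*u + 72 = (u - 6)*(u - 2)*(u + 6)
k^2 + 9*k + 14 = (k + 2)*(k + 7)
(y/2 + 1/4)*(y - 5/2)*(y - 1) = y^3/2 - 3*y^2/2 + 3*y/8 + 5/8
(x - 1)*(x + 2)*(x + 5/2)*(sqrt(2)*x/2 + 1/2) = sqrt(2)*x^4/2 + x^3/2 + 7*sqrt(2)*x^3/4 + sqrt(2)*x^2/4 + 7*x^2/4 - 5*sqrt(2)*x/2 + x/4 - 5/2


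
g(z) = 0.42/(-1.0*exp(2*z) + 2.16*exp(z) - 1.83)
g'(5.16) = 0.00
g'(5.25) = 0.00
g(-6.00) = -0.23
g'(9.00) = 0.00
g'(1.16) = 0.22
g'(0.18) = 0.26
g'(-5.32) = -0.00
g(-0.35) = -0.52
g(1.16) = -0.08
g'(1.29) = 0.15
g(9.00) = 0.00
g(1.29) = -0.06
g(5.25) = -0.00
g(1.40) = -0.04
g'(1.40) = 0.11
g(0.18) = -0.62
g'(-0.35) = -0.34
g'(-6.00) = 0.00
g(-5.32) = -0.23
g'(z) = 0.42*(2.0*exp(2*z) - 2.16*exp(z))/(-1.0*exp(2*z) + 2.16*exp(z) - 1.83)^2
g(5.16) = -0.00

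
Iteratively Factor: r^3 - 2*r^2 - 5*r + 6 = (r - 3)*(r^2 + r - 2) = (r - 3)*(r - 1)*(r + 2)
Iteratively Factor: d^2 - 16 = (d + 4)*(d - 4)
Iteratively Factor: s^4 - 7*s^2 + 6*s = (s - 2)*(s^3 + 2*s^2 - 3*s) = s*(s - 2)*(s^2 + 2*s - 3) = s*(s - 2)*(s + 3)*(s - 1)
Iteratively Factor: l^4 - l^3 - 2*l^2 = (l)*(l^3 - l^2 - 2*l) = l^2*(l^2 - l - 2) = l^2*(l + 1)*(l - 2)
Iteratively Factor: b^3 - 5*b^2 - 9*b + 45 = (b - 5)*(b^2 - 9) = (b - 5)*(b - 3)*(b + 3)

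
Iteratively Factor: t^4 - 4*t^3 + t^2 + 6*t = (t - 3)*(t^3 - t^2 - 2*t) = (t - 3)*(t + 1)*(t^2 - 2*t) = (t - 3)*(t - 2)*(t + 1)*(t)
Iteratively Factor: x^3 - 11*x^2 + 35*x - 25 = (x - 5)*(x^2 - 6*x + 5) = (x - 5)*(x - 1)*(x - 5)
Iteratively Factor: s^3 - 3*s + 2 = (s - 1)*(s^2 + s - 2) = (s - 1)^2*(s + 2)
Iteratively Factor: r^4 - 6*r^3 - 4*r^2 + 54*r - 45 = (r - 5)*(r^3 - r^2 - 9*r + 9) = (r - 5)*(r - 1)*(r^2 - 9) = (r - 5)*(r - 1)*(r + 3)*(r - 3)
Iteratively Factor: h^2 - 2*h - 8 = (h - 4)*(h + 2)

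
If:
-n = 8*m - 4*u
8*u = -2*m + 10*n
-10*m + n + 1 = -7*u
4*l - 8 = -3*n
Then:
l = 353/163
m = -16/163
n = -36/163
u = -41/163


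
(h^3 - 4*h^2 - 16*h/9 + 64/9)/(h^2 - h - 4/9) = (3*h^2 - 8*h - 16)/(3*h + 1)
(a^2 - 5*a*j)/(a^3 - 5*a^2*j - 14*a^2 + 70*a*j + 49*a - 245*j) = a/(a^2 - 14*a + 49)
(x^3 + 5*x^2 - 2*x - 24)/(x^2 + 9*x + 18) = (x^2 + 2*x - 8)/(x + 6)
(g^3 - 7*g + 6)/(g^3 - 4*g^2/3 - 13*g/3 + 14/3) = 3*(g^2 + g - 6)/(3*g^2 - g - 14)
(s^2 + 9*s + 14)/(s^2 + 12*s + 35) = (s + 2)/(s + 5)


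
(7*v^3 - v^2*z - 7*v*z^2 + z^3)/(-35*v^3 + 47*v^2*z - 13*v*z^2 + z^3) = (v + z)/(-5*v + z)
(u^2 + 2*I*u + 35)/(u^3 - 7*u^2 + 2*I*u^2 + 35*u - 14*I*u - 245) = 1/(u - 7)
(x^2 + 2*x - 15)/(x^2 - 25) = (x - 3)/(x - 5)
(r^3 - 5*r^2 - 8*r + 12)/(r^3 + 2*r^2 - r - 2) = (r - 6)/(r + 1)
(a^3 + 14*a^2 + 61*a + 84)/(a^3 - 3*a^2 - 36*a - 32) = (a^2 + 10*a + 21)/(a^2 - 7*a - 8)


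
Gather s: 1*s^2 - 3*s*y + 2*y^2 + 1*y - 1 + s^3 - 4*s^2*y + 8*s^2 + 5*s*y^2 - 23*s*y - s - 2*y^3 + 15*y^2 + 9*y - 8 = s^3 + s^2*(9 - 4*y) + s*(5*y^2 - 26*y - 1) - 2*y^3 + 17*y^2 + 10*y - 9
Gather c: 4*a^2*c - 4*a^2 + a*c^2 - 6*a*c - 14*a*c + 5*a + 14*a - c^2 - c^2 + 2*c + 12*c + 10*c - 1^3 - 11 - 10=-4*a^2 + 19*a + c^2*(a - 2) + c*(4*a^2 - 20*a + 24) - 22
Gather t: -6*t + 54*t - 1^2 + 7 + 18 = 48*t + 24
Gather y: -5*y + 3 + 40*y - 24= 35*y - 21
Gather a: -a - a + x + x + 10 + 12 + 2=-2*a + 2*x + 24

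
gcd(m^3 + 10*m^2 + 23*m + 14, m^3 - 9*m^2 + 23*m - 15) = 1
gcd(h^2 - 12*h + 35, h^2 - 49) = h - 7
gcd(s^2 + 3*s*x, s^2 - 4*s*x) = s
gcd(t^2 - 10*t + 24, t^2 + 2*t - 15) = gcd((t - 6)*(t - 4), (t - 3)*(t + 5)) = 1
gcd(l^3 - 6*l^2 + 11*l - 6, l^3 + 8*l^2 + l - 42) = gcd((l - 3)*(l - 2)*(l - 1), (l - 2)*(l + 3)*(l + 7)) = l - 2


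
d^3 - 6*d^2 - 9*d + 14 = (d - 7)*(d - 1)*(d + 2)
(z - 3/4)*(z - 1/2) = z^2 - 5*z/4 + 3/8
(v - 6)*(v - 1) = v^2 - 7*v + 6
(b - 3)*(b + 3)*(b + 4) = b^3 + 4*b^2 - 9*b - 36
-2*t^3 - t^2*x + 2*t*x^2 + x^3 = (-t + x)*(t + x)*(2*t + x)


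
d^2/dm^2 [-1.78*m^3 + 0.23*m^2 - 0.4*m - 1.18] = 0.46 - 10.68*m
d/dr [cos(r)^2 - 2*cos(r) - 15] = 2*(1 - cos(r))*sin(r)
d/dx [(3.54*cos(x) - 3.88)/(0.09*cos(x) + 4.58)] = -16.5624*sin(x)/(0.09*cos(x) + 4.58)^2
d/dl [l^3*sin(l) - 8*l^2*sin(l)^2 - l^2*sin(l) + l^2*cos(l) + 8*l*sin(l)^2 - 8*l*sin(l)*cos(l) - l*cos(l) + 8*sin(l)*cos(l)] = l^3*cos(l) + 2*l^2*sin(l) - 8*l^2*sin(2*l) - l^2*cos(l) - l*sin(l) + 8*l*sin(2*l) + 2*l*cos(l) - 8*l - cos(l) + 4*sqrt(2)*cos(2*l + pi/4) + 4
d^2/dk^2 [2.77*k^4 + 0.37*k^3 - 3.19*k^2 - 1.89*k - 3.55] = 33.24*k^2 + 2.22*k - 6.38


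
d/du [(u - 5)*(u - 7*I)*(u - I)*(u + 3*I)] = 4*u^3 + u^2*(-15 - 15*I) + u*(34 + 50*I) - 85 - 21*I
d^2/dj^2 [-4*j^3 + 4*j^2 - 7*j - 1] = 8 - 24*j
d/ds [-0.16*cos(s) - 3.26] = 0.16*sin(s)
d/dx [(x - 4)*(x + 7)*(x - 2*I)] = 3*x^2 + x*(6 - 4*I) - 28 - 6*I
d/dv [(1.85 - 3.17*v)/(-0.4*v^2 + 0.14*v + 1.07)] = (-1.268*v^2 + 1.48*v - 3.6509)/(0.16*v^4 - 0.112*v^3 - 0.8364*v^2 + 0.2996*v + 1.1449)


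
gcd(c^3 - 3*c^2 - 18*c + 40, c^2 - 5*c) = c - 5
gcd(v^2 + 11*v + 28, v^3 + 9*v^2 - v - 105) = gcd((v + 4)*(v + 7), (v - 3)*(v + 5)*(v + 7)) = v + 7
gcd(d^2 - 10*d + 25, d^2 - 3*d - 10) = d - 5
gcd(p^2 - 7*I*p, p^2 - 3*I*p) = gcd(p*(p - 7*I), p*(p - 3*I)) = p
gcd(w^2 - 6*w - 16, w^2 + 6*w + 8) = w + 2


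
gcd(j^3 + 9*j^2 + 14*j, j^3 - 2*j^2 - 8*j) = j^2 + 2*j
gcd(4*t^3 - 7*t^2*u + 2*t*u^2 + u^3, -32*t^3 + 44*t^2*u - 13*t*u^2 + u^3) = t - u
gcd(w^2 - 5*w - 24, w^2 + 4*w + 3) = w + 3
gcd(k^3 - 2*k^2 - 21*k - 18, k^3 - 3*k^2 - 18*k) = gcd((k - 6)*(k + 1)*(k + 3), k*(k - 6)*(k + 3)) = k^2 - 3*k - 18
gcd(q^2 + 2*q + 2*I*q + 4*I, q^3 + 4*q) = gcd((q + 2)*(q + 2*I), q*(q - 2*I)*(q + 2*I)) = q + 2*I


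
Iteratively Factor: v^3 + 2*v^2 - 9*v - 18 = (v - 3)*(v^2 + 5*v + 6) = (v - 3)*(v + 2)*(v + 3)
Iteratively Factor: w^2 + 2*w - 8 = (w + 4)*(w - 2)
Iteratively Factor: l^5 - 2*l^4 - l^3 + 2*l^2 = (l + 1)*(l^4 - 3*l^3 + 2*l^2) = l*(l + 1)*(l^3 - 3*l^2 + 2*l) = l*(l - 1)*(l + 1)*(l^2 - 2*l) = l^2*(l - 1)*(l + 1)*(l - 2)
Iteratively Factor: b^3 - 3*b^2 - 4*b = (b + 1)*(b^2 - 4*b) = b*(b + 1)*(b - 4)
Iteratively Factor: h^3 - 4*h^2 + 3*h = (h - 1)*(h^2 - 3*h) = (h - 3)*(h - 1)*(h)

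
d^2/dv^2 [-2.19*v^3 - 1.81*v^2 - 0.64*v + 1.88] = -13.14*v - 3.62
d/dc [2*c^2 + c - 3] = 4*c + 1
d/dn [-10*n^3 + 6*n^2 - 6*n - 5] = -30*n^2 + 12*n - 6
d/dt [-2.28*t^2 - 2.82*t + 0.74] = -4.56*t - 2.82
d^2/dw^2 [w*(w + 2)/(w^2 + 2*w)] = 0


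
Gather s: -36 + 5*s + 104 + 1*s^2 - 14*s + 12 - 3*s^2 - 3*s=-2*s^2 - 12*s + 80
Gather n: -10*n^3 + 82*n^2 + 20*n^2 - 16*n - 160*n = -10*n^3 + 102*n^2 - 176*n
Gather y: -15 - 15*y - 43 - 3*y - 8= -18*y - 66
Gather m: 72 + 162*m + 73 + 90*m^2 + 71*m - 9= 90*m^2 + 233*m + 136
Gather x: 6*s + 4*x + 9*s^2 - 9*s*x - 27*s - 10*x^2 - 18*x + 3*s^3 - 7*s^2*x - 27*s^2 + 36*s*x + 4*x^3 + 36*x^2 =3*s^3 - 18*s^2 - 21*s + 4*x^3 + 26*x^2 + x*(-7*s^2 + 27*s - 14)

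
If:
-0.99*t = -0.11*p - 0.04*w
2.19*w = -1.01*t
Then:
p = -19.8784878487849*w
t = -2.16831683168317*w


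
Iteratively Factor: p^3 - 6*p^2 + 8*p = (p - 2)*(p^2 - 4*p) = (p - 4)*(p - 2)*(p)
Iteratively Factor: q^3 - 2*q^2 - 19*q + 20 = (q - 1)*(q^2 - q - 20) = (q - 1)*(q + 4)*(q - 5)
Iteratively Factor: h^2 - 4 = (h - 2)*(h + 2)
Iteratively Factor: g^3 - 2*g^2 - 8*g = (g + 2)*(g^2 - 4*g) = g*(g + 2)*(g - 4)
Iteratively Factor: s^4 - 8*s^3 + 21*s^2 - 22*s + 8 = (s - 1)*(s^3 - 7*s^2 + 14*s - 8) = (s - 2)*(s - 1)*(s^2 - 5*s + 4) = (s - 2)*(s - 1)^2*(s - 4)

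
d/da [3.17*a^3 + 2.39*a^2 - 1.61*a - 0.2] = 9.51*a^2 + 4.78*a - 1.61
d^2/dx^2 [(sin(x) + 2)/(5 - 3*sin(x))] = 11*(3*sin(x)^2 + 5*sin(x) - 6)/(3*sin(x) - 5)^3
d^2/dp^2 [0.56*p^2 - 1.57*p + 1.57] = 1.12000000000000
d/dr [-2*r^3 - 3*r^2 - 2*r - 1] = -6*r^2 - 6*r - 2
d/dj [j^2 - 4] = 2*j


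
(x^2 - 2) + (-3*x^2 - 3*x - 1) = -2*x^2 - 3*x - 3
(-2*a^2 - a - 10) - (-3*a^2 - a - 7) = a^2 - 3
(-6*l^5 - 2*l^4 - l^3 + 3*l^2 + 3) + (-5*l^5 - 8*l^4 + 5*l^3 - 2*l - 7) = -11*l^5 - 10*l^4 + 4*l^3 + 3*l^2 - 2*l - 4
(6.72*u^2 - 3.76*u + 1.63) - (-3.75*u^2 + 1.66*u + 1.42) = 10.47*u^2 - 5.42*u + 0.21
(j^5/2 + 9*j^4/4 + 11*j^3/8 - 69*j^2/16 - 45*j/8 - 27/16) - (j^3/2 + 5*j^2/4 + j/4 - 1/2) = j^5/2 + 9*j^4/4 + 7*j^3/8 - 89*j^2/16 - 47*j/8 - 19/16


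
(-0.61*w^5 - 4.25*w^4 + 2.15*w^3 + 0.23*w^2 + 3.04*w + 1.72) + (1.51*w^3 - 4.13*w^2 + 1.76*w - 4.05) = -0.61*w^5 - 4.25*w^4 + 3.66*w^3 - 3.9*w^2 + 4.8*w - 2.33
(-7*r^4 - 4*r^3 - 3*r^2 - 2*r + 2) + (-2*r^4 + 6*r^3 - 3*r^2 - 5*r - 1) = -9*r^4 + 2*r^3 - 6*r^2 - 7*r + 1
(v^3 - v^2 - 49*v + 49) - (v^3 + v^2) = -2*v^2 - 49*v + 49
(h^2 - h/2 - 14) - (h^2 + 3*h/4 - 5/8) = -5*h/4 - 107/8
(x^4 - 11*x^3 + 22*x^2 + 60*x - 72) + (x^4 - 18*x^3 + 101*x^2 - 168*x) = 2*x^4 - 29*x^3 + 123*x^2 - 108*x - 72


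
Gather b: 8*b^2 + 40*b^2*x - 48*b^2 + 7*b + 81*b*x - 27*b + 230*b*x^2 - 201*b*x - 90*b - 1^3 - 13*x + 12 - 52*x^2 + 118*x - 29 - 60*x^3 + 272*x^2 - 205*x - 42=b^2*(40*x - 40) + b*(230*x^2 - 120*x - 110) - 60*x^3 + 220*x^2 - 100*x - 60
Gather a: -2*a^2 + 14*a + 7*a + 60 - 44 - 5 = -2*a^2 + 21*a + 11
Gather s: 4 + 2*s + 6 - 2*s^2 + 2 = -2*s^2 + 2*s + 12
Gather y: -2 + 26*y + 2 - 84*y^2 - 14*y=-84*y^2 + 12*y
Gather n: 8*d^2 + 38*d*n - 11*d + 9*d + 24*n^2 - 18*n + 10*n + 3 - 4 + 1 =8*d^2 - 2*d + 24*n^2 + n*(38*d - 8)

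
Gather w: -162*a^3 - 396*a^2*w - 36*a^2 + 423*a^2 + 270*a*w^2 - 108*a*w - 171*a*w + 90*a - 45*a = -162*a^3 + 387*a^2 + 270*a*w^2 + 45*a + w*(-396*a^2 - 279*a)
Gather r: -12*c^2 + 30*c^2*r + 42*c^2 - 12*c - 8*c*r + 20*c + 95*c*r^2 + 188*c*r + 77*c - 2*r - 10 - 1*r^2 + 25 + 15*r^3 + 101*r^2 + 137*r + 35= 30*c^2 + 85*c + 15*r^3 + r^2*(95*c + 100) + r*(30*c^2 + 180*c + 135) + 50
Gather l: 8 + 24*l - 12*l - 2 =12*l + 6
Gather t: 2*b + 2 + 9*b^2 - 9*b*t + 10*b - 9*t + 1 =9*b^2 + 12*b + t*(-9*b - 9) + 3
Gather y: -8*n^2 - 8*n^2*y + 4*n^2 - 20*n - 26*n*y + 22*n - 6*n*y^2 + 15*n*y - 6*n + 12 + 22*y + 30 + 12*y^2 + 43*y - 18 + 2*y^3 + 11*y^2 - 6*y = -4*n^2 - 4*n + 2*y^3 + y^2*(23 - 6*n) + y*(-8*n^2 - 11*n + 59) + 24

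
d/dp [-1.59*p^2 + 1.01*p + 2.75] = 1.01 - 3.18*p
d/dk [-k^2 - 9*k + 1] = -2*k - 9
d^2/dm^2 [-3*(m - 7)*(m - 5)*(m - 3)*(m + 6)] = -36*m^2 + 162*m + 114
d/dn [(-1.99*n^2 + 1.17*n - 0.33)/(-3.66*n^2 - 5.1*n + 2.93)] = (14.4312*n^2 - 14.077*n + 1.7451)/(13.3956*n^4 + 37.332*n^3 + 4.5624*n^2 - 29.886*n + 8.5849)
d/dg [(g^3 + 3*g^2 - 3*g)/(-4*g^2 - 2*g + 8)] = (-g^4 - g^3 + 3*g^2/2 + 12*g - 6)/(4*g^4 + 4*g^3 - 15*g^2 - 8*g + 16)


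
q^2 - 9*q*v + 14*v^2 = (q - 7*v)*(q - 2*v)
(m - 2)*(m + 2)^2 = m^3 + 2*m^2 - 4*m - 8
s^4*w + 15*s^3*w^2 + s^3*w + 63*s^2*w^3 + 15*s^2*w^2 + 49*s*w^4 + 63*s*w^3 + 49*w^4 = (s + w)*(s + 7*w)^2*(s*w + w)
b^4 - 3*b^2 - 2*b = b*(b - 2)*(b + 1)^2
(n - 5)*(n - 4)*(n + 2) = n^3 - 7*n^2 + 2*n + 40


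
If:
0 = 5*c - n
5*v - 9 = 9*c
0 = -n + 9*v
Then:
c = -81/56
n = -405/56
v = -45/56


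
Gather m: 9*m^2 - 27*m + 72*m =9*m^2 + 45*m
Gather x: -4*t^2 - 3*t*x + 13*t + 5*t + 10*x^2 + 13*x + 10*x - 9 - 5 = -4*t^2 + 18*t + 10*x^2 + x*(23 - 3*t) - 14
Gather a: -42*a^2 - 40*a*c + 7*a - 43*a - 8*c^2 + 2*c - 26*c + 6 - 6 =-42*a^2 + a*(-40*c - 36) - 8*c^2 - 24*c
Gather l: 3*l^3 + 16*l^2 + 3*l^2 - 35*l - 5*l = 3*l^3 + 19*l^2 - 40*l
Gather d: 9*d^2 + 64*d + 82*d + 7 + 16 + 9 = 9*d^2 + 146*d + 32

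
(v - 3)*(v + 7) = v^2 + 4*v - 21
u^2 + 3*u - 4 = (u - 1)*(u + 4)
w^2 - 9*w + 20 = (w - 5)*(w - 4)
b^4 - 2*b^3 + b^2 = b^2*(b - 1)^2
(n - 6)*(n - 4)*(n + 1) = n^3 - 9*n^2 + 14*n + 24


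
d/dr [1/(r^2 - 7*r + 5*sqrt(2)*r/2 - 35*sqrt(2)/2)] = 2*(-4*r - 5*sqrt(2) + 14)/(2*r^2 - 14*r + 5*sqrt(2)*r - 35*sqrt(2))^2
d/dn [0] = 0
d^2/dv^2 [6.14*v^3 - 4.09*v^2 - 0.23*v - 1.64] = 36.84*v - 8.18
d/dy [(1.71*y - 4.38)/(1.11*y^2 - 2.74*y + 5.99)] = (-1.8981*y^2 + 9.7236*y - 1.7583)/(1.2321*y^4 - 6.0828*y^3 + 20.8054*y^2 - 32.8252*y + 35.8801)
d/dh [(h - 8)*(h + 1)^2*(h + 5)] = 4*h^3 - 3*h^2 - 90*h - 83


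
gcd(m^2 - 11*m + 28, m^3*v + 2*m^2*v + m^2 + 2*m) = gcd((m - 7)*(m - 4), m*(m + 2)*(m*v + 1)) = 1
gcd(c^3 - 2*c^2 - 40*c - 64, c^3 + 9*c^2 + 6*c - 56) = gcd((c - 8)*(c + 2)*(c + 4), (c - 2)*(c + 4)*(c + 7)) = c + 4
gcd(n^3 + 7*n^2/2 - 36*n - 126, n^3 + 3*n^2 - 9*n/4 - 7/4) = n + 7/2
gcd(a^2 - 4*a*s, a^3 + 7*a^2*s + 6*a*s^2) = a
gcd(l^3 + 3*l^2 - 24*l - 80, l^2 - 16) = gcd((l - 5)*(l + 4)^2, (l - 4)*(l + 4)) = l + 4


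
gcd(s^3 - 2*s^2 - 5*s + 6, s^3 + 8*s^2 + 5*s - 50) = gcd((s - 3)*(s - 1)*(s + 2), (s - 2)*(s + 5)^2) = 1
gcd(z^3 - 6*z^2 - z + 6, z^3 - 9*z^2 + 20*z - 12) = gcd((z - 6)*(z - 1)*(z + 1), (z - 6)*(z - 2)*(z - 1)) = z^2 - 7*z + 6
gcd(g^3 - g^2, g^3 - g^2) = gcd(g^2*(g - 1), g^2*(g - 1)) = g^3 - g^2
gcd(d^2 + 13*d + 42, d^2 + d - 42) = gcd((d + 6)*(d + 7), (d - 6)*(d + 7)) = d + 7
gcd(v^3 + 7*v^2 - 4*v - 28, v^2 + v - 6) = v - 2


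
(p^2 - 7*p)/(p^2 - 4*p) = (p - 7)/(p - 4)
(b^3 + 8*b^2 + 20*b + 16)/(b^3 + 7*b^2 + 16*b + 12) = (b + 4)/(b + 3)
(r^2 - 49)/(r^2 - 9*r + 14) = (r + 7)/(r - 2)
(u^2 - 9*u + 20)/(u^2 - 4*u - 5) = (u - 4)/(u + 1)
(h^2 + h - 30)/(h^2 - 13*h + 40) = (h + 6)/(h - 8)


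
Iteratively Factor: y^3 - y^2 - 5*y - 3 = (y - 3)*(y^2 + 2*y + 1) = (y - 3)*(y + 1)*(y + 1)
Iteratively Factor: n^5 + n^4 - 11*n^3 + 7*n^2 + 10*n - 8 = (n - 1)*(n^4 + 2*n^3 - 9*n^2 - 2*n + 8) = (n - 1)*(n + 1)*(n^3 + n^2 - 10*n + 8) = (n - 2)*(n - 1)*(n + 1)*(n^2 + 3*n - 4) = (n - 2)*(n - 1)*(n + 1)*(n + 4)*(n - 1)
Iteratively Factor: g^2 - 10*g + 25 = (g - 5)*(g - 5)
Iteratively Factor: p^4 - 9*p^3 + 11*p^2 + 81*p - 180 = (p - 3)*(p^3 - 6*p^2 - 7*p + 60) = (p - 3)*(p + 3)*(p^2 - 9*p + 20) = (p - 5)*(p - 3)*(p + 3)*(p - 4)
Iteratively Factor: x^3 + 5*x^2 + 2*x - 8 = (x + 4)*(x^2 + x - 2) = (x - 1)*(x + 4)*(x + 2)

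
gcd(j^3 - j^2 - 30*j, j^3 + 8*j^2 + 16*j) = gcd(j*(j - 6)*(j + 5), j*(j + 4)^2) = j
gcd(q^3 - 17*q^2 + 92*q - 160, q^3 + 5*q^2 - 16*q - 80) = q - 4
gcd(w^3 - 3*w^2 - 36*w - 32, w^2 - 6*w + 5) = 1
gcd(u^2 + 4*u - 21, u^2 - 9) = u - 3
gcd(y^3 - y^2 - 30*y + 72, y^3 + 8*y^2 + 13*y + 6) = y + 6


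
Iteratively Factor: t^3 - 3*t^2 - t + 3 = (t - 3)*(t^2 - 1) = (t - 3)*(t + 1)*(t - 1)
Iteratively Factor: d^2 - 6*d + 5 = (d - 5)*(d - 1)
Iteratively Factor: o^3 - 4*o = (o - 2)*(o^2 + 2*o) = (o - 2)*(o + 2)*(o)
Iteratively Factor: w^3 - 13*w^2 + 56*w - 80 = (w - 4)*(w^2 - 9*w + 20) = (w - 5)*(w - 4)*(w - 4)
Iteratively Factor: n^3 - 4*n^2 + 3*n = (n - 3)*(n^2 - n) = n*(n - 3)*(n - 1)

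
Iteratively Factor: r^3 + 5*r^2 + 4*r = (r)*(r^2 + 5*r + 4) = r*(r + 1)*(r + 4)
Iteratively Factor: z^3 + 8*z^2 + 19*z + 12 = (z + 1)*(z^2 + 7*z + 12) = (z + 1)*(z + 4)*(z + 3)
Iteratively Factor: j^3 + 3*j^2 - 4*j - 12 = (j + 3)*(j^2 - 4) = (j + 2)*(j + 3)*(j - 2)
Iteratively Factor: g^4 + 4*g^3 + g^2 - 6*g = (g - 1)*(g^3 + 5*g^2 + 6*g) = (g - 1)*(g + 3)*(g^2 + 2*g) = (g - 1)*(g + 2)*(g + 3)*(g)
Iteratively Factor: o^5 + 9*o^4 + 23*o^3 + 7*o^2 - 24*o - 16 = (o + 1)*(o^4 + 8*o^3 + 15*o^2 - 8*o - 16) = (o + 1)*(o + 4)*(o^3 + 4*o^2 - o - 4) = (o + 1)*(o + 4)^2*(o^2 - 1) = (o + 1)^2*(o + 4)^2*(o - 1)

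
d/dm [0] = 0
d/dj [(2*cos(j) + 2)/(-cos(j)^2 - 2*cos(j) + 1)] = 2*(sin(j)^2 - 2*cos(j) - 4)*sin(j)/(-sin(j)^2 + 2*cos(j))^2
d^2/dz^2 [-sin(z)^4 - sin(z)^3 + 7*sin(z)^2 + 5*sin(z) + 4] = 16*sin(z)^4 + 9*sin(z)^3 - 40*sin(z)^2 - 11*sin(z) + 14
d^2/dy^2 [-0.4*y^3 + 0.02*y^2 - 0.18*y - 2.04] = 0.04 - 2.4*y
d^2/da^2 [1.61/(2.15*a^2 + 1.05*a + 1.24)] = (-14.88445*a^2 - 7.26915*a + 1.61*(4.3*a + 1.05)*(8.6*a + 2.1) - 8.58452)/(2.15*a^2 + 1.05*a + 1.24)^3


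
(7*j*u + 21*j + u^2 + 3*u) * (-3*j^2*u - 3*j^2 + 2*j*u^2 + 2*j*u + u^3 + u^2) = -21*j^3*u^2 - 84*j^3*u - 63*j^3 + 11*j^2*u^3 + 44*j^2*u^2 + 33*j^2*u + 9*j*u^4 + 36*j*u^3 + 27*j*u^2 + u^5 + 4*u^4 + 3*u^3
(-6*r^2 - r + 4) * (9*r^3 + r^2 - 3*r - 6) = -54*r^5 - 15*r^4 + 53*r^3 + 43*r^2 - 6*r - 24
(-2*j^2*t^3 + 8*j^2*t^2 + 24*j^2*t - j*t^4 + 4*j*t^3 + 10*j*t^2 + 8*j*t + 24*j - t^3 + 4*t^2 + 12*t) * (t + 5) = -2*j^2*t^4 - 2*j^2*t^3 + 64*j^2*t^2 + 120*j^2*t - j*t^5 - j*t^4 + 30*j*t^3 + 58*j*t^2 + 64*j*t + 120*j - t^4 - t^3 + 32*t^2 + 60*t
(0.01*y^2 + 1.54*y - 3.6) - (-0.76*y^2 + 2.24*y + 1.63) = 0.77*y^2 - 0.7*y - 5.23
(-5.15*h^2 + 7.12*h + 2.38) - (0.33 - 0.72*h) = -5.15*h^2 + 7.84*h + 2.05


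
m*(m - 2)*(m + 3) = m^3 + m^2 - 6*m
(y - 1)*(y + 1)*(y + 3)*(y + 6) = y^4 + 9*y^3 + 17*y^2 - 9*y - 18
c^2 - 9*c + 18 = (c - 6)*(c - 3)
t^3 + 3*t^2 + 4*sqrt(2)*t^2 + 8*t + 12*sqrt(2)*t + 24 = (t + 3)*(t + 2*sqrt(2))^2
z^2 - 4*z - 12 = (z - 6)*(z + 2)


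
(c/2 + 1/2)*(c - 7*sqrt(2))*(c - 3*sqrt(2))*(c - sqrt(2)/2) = c^4/2 - 21*sqrt(2)*c^3/4 + c^3/2 - 21*sqrt(2)*c^2/4 + 26*c^2 - 21*sqrt(2)*c/2 + 26*c - 21*sqrt(2)/2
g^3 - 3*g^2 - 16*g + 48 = (g - 4)*(g - 3)*(g + 4)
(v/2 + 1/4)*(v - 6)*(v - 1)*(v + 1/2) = v^4/2 - 3*v^3 - 3*v^2/8 + 17*v/8 + 3/4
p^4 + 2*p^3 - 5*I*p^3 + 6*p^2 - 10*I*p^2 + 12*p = p*(p + 2)*(p - 6*I)*(p + I)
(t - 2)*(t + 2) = t^2 - 4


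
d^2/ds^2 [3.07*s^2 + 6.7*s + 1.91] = 6.14000000000000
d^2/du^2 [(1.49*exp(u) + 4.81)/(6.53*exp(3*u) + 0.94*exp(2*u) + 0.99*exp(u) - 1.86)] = (254.139764*exp(6*u) + 1873.362315*exp(5*u) + 287.559114*exp(4*u) + 313.06843*exp(3*u) + 554.850936*exp(2*u) + 41.097183*exp(u) + 14.011938)*exp(u)/(278.445077*exp(9*u) + 120.247338*exp(8*u) + 143.953197*exp(7*u) - 200.64473*exp(6*u) - 46.677861*exp(5*u) - 74.312658*exp(4*u) + 58.358367*exp(3*u) + 4.287114*exp(2*u) + 10.275012*exp(u) - 6.434856)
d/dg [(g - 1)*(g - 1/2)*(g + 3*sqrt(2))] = 3*g^2 - 3*g + 6*sqrt(2)*g - 9*sqrt(2)/2 + 1/2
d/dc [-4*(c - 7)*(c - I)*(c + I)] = -12*c^2 + 56*c - 4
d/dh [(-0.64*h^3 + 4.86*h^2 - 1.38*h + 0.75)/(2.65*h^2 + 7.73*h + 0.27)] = (-1.696*h^4 - 9.8944*h^3 + 40.7064*h^2 - 1.3506*h - 6.1701)/(7.0225*h^4 + 40.969*h^3 + 61.1839*h^2 + 4.1742*h + 0.0729)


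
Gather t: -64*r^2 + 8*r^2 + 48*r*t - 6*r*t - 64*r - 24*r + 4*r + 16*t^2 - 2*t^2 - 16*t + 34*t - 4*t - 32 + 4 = -56*r^2 - 84*r + 14*t^2 + t*(42*r + 14) - 28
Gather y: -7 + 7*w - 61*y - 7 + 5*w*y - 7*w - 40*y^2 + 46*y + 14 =-40*y^2 + y*(5*w - 15)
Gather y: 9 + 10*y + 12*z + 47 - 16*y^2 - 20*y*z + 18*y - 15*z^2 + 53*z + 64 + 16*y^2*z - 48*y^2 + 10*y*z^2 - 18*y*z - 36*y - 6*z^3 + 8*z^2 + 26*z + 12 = y^2*(16*z - 64) + y*(10*z^2 - 38*z - 8) - 6*z^3 - 7*z^2 + 91*z + 132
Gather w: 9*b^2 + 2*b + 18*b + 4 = 9*b^2 + 20*b + 4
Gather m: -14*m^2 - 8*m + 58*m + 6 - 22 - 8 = -14*m^2 + 50*m - 24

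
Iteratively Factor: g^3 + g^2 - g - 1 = (g + 1)*(g^2 - 1) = (g + 1)^2*(g - 1)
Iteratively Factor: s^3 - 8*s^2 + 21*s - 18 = (s - 2)*(s^2 - 6*s + 9) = (s - 3)*(s - 2)*(s - 3)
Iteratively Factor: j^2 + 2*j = (j)*(j + 2)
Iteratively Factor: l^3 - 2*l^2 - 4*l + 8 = (l - 2)*(l^2 - 4) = (l - 2)^2*(l + 2)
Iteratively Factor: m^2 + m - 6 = (m + 3)*(m - 2)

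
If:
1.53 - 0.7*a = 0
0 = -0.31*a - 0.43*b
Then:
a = 2.19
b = -1.58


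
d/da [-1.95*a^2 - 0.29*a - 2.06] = -3.9*a - 0.29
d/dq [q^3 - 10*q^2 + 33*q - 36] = 3*q^2 - 20*q + 33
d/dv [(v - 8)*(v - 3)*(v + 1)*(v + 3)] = 4*v^3 - 21*v^2 - 34*v + 63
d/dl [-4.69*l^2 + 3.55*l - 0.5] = 3.55 - 9.38*l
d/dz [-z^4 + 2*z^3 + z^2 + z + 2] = -4*z^3 + 6*z^2 + 2*z + 1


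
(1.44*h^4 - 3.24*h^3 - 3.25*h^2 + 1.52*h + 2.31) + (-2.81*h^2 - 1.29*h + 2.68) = 1.44*h^4 - 3.24*h^3 - 6.06*h^2 + 0.23*h + 4.99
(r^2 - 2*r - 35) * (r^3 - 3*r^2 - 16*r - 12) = r^5 - 5*r^4 - 45*r^3 + 125*r^2 + 584*r + 420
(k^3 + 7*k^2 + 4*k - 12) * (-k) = -k^4 - 7*k^3 - 4*k^2 + 12*k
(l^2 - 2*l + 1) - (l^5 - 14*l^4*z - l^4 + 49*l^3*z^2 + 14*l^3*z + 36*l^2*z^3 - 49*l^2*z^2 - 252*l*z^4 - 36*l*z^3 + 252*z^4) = -l^5 + 14*l^4*z + l^4 - 49*l^3*z^2 - 14*l^3*z - 36*l^2*z^3 + 49*l^2*z^2 + l^2 + 252*l*z^4 + 36*l*z^3 - 2*l - 252*z^4 + 1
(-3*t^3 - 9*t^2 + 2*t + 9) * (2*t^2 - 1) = -6*t^5 - 18*t^4 + 7*t^3 + 27*t^2 - 2*t - 9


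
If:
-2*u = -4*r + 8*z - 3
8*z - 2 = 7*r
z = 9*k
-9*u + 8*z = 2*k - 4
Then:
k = 61/2924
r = -52/731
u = 887/1462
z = 549/2924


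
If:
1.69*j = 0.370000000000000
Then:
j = 0.22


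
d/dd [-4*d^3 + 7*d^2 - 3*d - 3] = -12*d^2 + 14*d - 3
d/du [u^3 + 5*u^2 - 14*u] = 3*u^2 + 10*u - 14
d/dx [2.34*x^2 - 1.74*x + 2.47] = 4.68*x - 1.74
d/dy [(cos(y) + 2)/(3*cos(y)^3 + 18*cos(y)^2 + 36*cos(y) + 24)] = 2*sin(y)/(3*(cos(y) + 2)^3)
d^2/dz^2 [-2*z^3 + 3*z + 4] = -12*z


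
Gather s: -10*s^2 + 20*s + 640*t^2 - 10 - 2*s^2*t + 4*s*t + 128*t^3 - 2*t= s^2*(-2*t - 10) + s*(4*t + 20) + 128*t^3 + 640*t^2 - 2*t - 10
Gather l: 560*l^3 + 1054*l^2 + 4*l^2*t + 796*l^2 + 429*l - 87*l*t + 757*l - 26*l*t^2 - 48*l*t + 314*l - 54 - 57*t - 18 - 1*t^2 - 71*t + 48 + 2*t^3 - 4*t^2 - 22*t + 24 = 560*l^3 + l^2*(4*t + 1850) + l*(-26*t^2 - 135*t + 1500) + 2*t^3 - 5*t^2 - 150*t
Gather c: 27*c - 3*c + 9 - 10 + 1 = 24*c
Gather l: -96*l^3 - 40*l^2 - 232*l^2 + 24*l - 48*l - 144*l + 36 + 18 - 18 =-96*l^3 - 272*l^2 - 168*l + 36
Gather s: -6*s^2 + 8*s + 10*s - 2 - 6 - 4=-6*s^2 + 18*s - 12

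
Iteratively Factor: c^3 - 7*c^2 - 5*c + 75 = (c + 3)*(c^2 - 10*c + 25) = (c - 5)*(c + 3)*(c - 5)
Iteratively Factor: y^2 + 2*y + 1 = (y + 1)*(y + 1)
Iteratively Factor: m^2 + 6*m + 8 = (m + 2)*(m + 4)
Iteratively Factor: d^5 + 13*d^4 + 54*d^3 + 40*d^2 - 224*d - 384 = (d - 2)*(d^4 + 15*d^3 + 84*d^2 + 208*d + 192) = (d - 2)*(d + 4)*(d^3 + 11*d^2 + 40*d + 48) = (d - 2)*(d + 4)^2*(d^2 + 7*d + 12) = (d - 2)*(d + 3)*(d + 4)^2*(d + 4)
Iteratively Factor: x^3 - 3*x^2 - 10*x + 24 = (x - 4)*(x^2 + x - 6) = (x - 4)*(x + 3)*(x - 2)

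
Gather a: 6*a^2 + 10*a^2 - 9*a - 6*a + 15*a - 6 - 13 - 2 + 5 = 16*a^2 - 16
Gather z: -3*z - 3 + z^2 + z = z^2 - 2*z - 3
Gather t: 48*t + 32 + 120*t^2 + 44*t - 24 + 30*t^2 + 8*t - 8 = 150*t^2 + 100*t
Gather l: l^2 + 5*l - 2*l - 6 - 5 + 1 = l^2 + 3*l - 10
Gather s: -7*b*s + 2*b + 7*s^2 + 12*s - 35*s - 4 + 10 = 2*b + 7*s^2 + s*(-7*b - 23) + 6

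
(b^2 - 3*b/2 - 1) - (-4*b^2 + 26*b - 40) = 5*b^2 - 55*b/2 + 39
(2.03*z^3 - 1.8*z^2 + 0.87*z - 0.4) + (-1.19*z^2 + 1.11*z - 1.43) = 2.03*z^3 - 2.99*z^2 + 1.98*z - 1.83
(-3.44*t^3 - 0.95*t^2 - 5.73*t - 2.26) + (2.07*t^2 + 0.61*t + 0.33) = -3.44*t^3 + 1.12*t^2 - 5.12*t - 1.93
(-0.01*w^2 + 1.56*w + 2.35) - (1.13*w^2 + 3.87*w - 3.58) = -1.14*w^2 - 2.31*w + 5.93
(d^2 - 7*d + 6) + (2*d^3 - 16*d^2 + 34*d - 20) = 2*d^3 - 15*d^2 + 27*d - 14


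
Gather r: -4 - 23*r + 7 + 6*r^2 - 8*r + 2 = 6*r^2 - 31*r + 5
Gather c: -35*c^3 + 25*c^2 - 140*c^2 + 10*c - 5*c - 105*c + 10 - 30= -35*c^3 - 115*c^2 - 100*c - 20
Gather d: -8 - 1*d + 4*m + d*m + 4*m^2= d*(m - 1) + 4*m^2 + 4*m - 8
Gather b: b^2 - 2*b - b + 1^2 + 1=b^2 - 3*b + 2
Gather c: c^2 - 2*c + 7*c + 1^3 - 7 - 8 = c^2 + 5*c - 14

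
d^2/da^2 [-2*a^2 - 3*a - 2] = -4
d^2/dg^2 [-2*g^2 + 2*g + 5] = -4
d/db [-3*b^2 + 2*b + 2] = 2 - 6*b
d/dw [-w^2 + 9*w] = 9 - 2*w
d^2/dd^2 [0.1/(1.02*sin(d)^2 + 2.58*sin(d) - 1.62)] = (-0.41616*sin(d)^4 - 0.78948*sin(d)^3 - 0.70236*sin(d)^2 + 1.161*sin(d) + 1.66176)/(1.02*sin(d)^2 + 2.58*sin(d) - 1.62)^3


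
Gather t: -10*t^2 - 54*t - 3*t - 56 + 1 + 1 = -10*t^2 - 57*t - 54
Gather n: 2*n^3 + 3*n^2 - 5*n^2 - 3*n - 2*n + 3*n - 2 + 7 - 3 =2*n^3 - 2*n^2 - 2*n + 2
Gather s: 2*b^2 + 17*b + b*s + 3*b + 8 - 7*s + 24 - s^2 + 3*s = 2*b^2 + 20*b - s^2 + s*(b - 4) + 32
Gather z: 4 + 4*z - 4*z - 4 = 0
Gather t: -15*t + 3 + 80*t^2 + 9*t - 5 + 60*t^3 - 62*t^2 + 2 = 60*t^3 + 18*t^2 - 6*t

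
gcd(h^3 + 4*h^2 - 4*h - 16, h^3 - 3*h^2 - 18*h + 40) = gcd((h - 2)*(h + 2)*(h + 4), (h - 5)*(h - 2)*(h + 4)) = h^2 + 2*h - 8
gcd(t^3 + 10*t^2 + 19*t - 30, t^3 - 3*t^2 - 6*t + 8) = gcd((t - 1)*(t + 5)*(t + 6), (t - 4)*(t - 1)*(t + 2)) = t - 1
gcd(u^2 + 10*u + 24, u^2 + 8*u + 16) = u + 4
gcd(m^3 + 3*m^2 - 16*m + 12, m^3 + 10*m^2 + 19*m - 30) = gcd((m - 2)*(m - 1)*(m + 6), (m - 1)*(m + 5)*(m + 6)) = m^2 + 5*m - 6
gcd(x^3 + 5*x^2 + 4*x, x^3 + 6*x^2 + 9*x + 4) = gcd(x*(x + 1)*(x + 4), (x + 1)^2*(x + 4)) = x^2 + 5*x + 4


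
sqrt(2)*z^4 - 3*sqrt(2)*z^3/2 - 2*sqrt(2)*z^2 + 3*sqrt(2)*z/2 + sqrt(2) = (z - 2)*(z - 1)*(z + 1)*(sqrt(2)*z + sqrt(2)/2)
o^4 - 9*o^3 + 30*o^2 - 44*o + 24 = (o - 3)*(o - 2)^3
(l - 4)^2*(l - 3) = l^3 - 11*l^2 + 40*l - 48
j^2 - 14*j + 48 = (j - 8)*(j - 6)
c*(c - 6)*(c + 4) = c^3 - 2*c^2 - 24*c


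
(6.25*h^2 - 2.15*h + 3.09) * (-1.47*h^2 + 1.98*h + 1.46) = -9.1875*h^4 + 15.5355*h^3 + 0.3257*h^2 + 2.9792*h + 4.5114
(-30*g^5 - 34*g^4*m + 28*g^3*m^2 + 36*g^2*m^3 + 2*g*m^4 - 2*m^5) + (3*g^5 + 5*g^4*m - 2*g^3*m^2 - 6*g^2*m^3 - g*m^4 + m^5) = -27*g^5 - 29*g^4*m + 26*g^3*m^2 + 30*g^2*m^3 + g*m^4 - m^5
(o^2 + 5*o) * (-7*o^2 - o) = -7*o^4 - 36*o^3 - 5*o^2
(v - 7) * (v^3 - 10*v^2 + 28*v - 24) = v^4 - 17*v^3 + 98*v^2 - 220*v + 168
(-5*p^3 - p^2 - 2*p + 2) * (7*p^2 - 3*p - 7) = -35*p^5 + 8*p^4 + 24*p^3 + 27*p^2 + 8*p - 14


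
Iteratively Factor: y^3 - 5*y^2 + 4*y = (y)*(y^2 - 5*y + 4) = y*(y - 4)*(y - 1)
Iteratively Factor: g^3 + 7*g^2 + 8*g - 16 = (g + 4)*(g^2 + 3*g - 4) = (g + 4)^2*(g - 1)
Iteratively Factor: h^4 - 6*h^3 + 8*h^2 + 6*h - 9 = (h - 1)*(h^3 - 5*h^2 + 3*h + 9) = (h - 1)*(h + 1)*(h^2 - 6*h + 9) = (h - 3)*(h - 1)*(h + 1)*(h - 3)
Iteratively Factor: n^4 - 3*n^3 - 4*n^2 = (n)*(n^3 - 3*n^2 - 4*n) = n^2*(n^2 - 3*n - 4) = n^2*(n + 1)*(n - 4)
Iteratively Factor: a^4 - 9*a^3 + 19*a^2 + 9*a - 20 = (a - 4)*(a^3 - 5*a^2 - a + 5) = (a - 4)*(a + 1)*(a^2 - 6*a + 5) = (a - 5)*(a - 4)*(a + 1)*(a - 1)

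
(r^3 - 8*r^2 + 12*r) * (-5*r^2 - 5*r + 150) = -5*r^5 + 35*r^4 + 130*r^3 - 1260*r^2 + 1800*r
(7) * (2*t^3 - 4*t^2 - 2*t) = 14*t^3 - 28*t^2 - 14*t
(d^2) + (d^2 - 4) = 2*d^2 - 4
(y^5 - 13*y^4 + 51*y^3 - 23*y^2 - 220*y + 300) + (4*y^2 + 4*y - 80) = y^5 - 13*y^4 + 51*y^3 - 19*y^2 - 216*y + 220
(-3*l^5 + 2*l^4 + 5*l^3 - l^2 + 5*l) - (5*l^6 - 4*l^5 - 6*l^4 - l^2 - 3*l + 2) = -5*l^6 + l^5 + 8*l^4 + 5*l^3 + 8*l - 2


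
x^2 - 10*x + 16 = (x - 8)*(x - 2)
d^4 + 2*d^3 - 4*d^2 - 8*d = d*(d - 2)*(d + 2)^2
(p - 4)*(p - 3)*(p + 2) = p^3 - 5*p^2 - 2*p + 24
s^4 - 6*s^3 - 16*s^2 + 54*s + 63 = (s - 7)*(s - 3)*(s + 1)*(s + 3)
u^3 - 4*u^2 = u^2*(u - 4)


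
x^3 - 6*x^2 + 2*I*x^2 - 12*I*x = x*(x - 6)*(x + 2*I)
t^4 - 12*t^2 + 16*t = t*(t - 2)^2*(t + 4)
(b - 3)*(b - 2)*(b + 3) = b^3 - 2*b^2 - 9*b + 18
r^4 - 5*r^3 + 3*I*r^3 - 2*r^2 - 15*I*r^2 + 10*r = r*(r - 5)*(r + I)*(r + 2*I)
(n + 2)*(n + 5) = n^2 + 7*n + 10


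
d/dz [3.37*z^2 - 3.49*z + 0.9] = 6.74*z - 3.49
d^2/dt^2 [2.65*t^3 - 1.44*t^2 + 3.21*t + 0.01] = 15.9*t - 2.88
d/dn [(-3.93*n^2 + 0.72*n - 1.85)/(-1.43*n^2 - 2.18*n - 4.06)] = (9.597*n^2 + 26.6206*n - 6.9562)/(2.0449*n^4 + 6.2348*n^3 + 16.364*n^2 + 17.7016*n + 16.4836)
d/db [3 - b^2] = -2*b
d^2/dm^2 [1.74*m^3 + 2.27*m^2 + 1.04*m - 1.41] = 10.44*m + 4.54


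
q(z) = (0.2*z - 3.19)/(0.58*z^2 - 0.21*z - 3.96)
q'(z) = (0.21 - 1.16*z)*(0.2*z - 3.19)/(0.58*z^2 - 0.21*z - 3.96)^2 + 0.2/(0.58*z^2 - 0.21*z - 3.96) = (-0.116*z^2 + 3.7004*z - 1.4619)/(0.3364*z^4 - 0.2436*z^3 - 4.5495*z^2 + 1.6632*z + 15.6816)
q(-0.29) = 0.84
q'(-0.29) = -0.17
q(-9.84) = -0.10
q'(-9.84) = -0.02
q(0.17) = 0.79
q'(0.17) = -0.05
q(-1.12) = 1.14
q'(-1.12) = -0.64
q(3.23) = -1.80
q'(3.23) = 4.65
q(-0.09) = 0.81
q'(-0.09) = -0.12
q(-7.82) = -0.14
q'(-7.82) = -0.03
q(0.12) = 0.80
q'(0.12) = -0.06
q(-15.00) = -0.05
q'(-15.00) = -0.00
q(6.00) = -0.13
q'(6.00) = 0.07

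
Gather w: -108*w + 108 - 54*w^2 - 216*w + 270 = -54*w^2 - 324*w + 378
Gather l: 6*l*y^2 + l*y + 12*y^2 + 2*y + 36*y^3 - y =l*(6*y^2 + y) + 36*y^3 + 12*y^2 + y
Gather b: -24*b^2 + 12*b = -24*b^2 + 12*b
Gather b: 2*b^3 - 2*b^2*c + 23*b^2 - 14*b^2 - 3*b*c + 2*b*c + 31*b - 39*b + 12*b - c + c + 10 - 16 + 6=2*b^3 + b^2*(9 - 2*c) + b*(4 - c)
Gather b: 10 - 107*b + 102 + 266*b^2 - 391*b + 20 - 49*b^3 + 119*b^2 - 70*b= -49*b^3 + 385*b^2 - 568*b + 132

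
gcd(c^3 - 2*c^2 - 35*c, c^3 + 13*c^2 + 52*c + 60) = c + 5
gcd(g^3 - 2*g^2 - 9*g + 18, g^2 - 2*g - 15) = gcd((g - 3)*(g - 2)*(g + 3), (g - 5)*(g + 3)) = g + 3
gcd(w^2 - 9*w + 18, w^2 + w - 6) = 1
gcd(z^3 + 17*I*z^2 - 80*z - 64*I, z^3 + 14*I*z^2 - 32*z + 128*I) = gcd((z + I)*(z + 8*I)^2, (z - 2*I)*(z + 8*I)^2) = z^2 + 16*I*z - 64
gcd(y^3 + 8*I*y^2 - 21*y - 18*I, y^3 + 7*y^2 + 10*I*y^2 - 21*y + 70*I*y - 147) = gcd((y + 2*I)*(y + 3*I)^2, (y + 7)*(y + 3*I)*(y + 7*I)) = y + 3*I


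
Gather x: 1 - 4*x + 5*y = -4*x + 5*y + 1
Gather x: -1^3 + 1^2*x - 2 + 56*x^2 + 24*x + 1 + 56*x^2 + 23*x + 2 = 112*x^2 + 48*x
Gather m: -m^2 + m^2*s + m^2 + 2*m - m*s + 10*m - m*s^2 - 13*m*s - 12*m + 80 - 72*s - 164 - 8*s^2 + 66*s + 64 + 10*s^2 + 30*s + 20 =m^2*s + m*(-s^2 - 14*s) + 2*s^2 + 24*s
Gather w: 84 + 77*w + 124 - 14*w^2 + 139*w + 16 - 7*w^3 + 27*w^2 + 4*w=-7*w^3 + 13*w^2 + 220*w + 224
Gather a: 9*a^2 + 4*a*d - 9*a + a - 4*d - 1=9*a^2 + a*(4*d - 8) - 4*d - 1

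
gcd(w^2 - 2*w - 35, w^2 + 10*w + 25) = w + 5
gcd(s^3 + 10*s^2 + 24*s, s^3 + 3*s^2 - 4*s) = s^2 + 4*s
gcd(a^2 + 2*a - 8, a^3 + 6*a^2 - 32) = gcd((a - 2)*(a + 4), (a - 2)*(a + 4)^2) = a^2 + 2*a - 8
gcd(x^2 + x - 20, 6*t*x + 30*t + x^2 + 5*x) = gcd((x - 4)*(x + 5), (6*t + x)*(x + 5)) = x + 5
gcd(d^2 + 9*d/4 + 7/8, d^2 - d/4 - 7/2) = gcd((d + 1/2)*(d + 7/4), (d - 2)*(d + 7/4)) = d + 7/4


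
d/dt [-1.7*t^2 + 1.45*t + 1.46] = 1.45 - 3.4*t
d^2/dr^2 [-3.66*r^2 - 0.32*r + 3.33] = -7.32000000000000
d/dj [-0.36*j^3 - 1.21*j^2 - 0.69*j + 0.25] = -1.08*j^2 - 2.42*j - 0.69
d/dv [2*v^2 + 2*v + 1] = 4*v + 2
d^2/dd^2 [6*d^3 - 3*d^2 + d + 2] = 36*d - 6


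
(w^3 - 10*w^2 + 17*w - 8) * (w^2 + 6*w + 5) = w^5 - 4*w^4 - 38*w^3 + 44*w^2 + 37*w - 40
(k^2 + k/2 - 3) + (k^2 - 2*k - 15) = 2*k^2 - 3*k/2 - 18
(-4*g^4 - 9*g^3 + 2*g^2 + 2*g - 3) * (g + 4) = -4*g^5 - 25*g^4 - 34*g^3 + 10*g^2 + 5*g - 12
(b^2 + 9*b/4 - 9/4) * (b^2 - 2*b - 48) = b^4 + b^3/4 - 219*b^2/4 - 207*b/2 + 108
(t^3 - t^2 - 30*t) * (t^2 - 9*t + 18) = t^5 - 10*t^4 - 3*t^3 + 252*t^2 - 540*t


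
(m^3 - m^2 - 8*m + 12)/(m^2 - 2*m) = m + 1 - 6/m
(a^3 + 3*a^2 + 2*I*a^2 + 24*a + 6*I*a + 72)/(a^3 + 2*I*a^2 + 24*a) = (a + 3)/a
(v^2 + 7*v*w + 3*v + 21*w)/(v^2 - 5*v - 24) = (v + 7*w)/(v - 8)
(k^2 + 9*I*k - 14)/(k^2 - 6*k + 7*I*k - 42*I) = (k + 2*I)/(k - 6)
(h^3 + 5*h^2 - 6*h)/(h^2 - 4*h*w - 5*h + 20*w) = h*(h^2 + 5*h - 6)/(h^2 - 4*h*w - 5*h + 20*w)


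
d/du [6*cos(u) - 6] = -6*sin(u)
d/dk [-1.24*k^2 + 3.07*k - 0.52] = 3.07 - 2.48*k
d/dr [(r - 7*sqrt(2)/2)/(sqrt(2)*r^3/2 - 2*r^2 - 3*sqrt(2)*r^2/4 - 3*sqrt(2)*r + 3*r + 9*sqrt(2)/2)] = 2*(-4*sqrt(2)*r^3 + 3*sqrt(2)*r^2 + 50*r^2 - 56*sqrt(2)*r - 42*r - 84 + 60*sqrt(2))/(4*r^6 - 16*sqrt(2)*r^5 - 12*r^5 - 7*r^4 + 48*sqrt(2)*r^4 + 48*r^3 + 60*sqrt(2)*r^3 - 288*sqrt(2)*r^2 + 108*r^2 - 432*r + 216*sqrt(2)*r + 324)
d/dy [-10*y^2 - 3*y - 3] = -20*y - 3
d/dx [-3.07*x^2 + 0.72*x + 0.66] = 0.72 - 6.14*x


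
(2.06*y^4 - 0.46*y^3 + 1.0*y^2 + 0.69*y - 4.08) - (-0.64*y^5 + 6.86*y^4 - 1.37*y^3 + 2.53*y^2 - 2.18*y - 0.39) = 0.64*y^5 - 4.8*y^4 + 0.91*y^3 - 1.53*y^2 + 2.87*y - 3.69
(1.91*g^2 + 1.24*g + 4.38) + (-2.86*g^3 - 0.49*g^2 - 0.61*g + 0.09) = -2.86*g^3 + 1.42*g^2 + 0.63*g + 4.47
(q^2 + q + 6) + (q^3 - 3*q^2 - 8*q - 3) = q^3 - 2*q^2 - 7*q + 3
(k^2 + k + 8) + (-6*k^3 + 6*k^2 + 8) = -6*k^3 + 7*k^2 + k + 16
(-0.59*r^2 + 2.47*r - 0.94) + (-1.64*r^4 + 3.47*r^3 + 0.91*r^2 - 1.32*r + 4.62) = -1.64*r^4 + 3.47*r^3 + 0.32*r^2 + 1.15*r + 3.68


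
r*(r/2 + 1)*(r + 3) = r^3/2 + 5*r^2/2 + 3*r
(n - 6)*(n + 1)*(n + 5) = n^3 - 31*n - 30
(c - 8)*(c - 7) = c^2 - 15*c + 56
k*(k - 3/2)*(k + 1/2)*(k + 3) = k^4 + 2*k^3 - 15*k^2/4 - 9*k/4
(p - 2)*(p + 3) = p^2 + p - 6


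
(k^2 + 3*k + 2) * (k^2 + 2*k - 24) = k^4 + 5*k^3 - 16*k^2 - 68*k - 48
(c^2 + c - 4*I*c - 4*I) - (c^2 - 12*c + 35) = 13*c - 4*I*c - 35 - 4*I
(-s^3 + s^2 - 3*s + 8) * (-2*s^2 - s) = 2*s^5 - s^4 + 5*s^3 - 13*s^2 - 8*s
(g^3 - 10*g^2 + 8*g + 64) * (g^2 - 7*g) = g^5 - 17*g^4 + 78*g^3 + 8*g^2 - 448*g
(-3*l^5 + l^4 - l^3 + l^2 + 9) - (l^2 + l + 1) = -3*l^5 + l^4 - l^3 - l + 8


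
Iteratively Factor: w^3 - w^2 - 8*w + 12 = (w - 2)*(w^2 + w - 6) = (w - 2)*(w + 3)*(w - 2)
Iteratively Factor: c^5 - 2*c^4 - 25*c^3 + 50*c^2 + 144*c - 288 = (c + 3)*(c^4 - 5*c^3 - 10*c^2 + 80*c - 96) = (c + 3)*(c + 4)*(c^3 - 9*c^2 + 26*c - 24) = (c - 2)*(c + 3)*(c + 4)*(c^2 - 7*c + 12) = (c - 4)*(c - 2)*(c + 3)*(c + 4)*(c - 3)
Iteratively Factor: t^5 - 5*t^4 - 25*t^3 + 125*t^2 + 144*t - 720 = (t + 3)*(t^4 - 8*t^3 - t^2 + 128*t - 240) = (t + 3)*(t + 4)*(t^3 - 12*t^2 + 47*t - 60) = (t - 5)*(t + 3)*(t + 4)*(t^2 - 7*t + 12) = (t - 5)*(t - 4)*(t + 3)*(t + 4)*(t - 3)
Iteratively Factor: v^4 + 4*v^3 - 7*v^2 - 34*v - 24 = (v + 4)*(v^3 - 7*v - 6) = (v + 2)*(v + 4)*(v^2 - 2*v - 3) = (v + 1)*(v + 2)*(v + 4)*(v - 3)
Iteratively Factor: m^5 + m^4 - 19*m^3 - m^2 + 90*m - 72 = (m - 2)*(m^4 + 3*m^3 - 13*m^2 - 27*m + 36) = (m - 2)*(m - 1)*(m^3 + 4*m^2 - 9*m - 36) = (m - 2)*(m - 1)*(m + 4)*(m^2 - 9) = (m - 2)*(m - 1)*(m + 3)*(m + 4)*(m - 3)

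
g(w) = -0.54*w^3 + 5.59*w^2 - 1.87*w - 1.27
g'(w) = -1.62*w^2 + 11.18*w - 1.87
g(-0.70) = 2.96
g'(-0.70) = -10.49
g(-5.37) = 253.59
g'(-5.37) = -108.62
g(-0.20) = -0.67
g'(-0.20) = -4.17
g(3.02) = 29.19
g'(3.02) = 17.12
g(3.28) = 33.68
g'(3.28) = 17.37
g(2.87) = 26.64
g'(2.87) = 16.87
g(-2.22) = 36.34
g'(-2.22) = -34.67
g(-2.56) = 49.21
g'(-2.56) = -41.11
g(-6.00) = 327.83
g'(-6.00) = -127.27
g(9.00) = 41.03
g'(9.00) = -32.47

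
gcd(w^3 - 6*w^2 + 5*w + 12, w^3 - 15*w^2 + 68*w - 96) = w^2 - 7*w + 12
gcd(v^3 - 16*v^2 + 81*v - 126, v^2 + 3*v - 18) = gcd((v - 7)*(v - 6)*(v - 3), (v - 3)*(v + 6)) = v - 3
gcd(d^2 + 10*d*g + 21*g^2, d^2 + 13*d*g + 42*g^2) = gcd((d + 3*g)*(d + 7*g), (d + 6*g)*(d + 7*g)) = d + 7*g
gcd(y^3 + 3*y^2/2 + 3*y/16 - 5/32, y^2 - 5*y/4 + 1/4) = y - 1/4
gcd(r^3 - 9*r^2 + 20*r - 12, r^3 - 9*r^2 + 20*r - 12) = r^3 - 9*r^2 + 20*r - 12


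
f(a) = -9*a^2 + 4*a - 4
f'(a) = 4 - 18*a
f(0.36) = -3.73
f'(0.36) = -2.48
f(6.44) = -351.50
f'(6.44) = -111.92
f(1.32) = -14.40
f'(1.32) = -19.76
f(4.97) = -206.43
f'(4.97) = -85.46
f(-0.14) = -4.74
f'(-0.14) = 6.52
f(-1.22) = -22.28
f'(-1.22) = 25.96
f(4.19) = -145.24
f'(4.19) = -71.42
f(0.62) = -4.98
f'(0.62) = -7.16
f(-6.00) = -352.00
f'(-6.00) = 112.00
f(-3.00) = -97.00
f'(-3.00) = 58.00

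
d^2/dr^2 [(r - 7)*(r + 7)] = 2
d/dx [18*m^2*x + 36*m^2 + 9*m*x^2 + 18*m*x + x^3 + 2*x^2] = 18*m^2 + 18*m*x + 18*m + 3*x^2 + 4*x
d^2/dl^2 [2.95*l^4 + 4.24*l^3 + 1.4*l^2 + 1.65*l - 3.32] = 35.4*l^2 + 25.44*l + 2.8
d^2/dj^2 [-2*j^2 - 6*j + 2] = -4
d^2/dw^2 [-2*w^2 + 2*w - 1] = -4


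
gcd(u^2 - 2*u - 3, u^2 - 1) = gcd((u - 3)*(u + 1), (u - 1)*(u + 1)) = u + 1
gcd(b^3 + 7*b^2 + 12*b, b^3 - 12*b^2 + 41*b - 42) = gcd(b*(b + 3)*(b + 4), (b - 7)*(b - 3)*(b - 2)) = 1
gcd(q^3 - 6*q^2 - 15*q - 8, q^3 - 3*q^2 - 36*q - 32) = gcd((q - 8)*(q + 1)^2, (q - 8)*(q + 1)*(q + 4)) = q^2 - 7*q - 8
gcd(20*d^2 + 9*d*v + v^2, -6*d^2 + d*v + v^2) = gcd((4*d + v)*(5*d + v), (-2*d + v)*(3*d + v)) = 1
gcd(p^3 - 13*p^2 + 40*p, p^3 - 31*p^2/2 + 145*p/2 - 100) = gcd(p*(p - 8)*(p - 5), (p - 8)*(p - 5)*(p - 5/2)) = p^2 - 13*p + 40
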